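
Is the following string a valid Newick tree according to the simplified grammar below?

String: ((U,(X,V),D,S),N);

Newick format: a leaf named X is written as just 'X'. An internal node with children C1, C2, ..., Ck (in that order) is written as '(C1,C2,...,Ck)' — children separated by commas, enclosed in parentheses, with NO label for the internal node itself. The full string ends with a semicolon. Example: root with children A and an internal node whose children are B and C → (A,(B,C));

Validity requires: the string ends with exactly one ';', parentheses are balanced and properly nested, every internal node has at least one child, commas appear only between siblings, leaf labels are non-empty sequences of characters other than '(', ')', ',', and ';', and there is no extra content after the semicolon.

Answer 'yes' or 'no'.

Answer: yes

Derivation:
Input: ((U,(X,V),D,S),N);
Paren balance: 3 '(' vs 3 ')' OK
Ends with single ';': True
Full parse: OK
Valid: True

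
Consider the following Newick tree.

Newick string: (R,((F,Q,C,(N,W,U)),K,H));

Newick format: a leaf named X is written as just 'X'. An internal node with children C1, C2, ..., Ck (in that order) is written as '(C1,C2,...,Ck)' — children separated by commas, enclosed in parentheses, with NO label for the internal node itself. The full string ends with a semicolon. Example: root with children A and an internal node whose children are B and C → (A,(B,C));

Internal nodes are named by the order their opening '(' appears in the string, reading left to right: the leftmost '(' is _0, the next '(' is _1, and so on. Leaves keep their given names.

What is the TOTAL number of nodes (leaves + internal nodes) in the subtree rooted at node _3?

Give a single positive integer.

Newick: (R,((F,Q,C,(N,W,U)),K,H));
Locate _3: it is the '(' at position 11 (the 4th '(' reading left to right).
Query: subtree rooted at _3
_3: subtree_size = 1 + 3
  N: subtree_size = 1 + 0
  W: subtree_size = 1 + 0
  U: subtree_size = 1 + 0
Total subtree size of _3: 4

Answer: 4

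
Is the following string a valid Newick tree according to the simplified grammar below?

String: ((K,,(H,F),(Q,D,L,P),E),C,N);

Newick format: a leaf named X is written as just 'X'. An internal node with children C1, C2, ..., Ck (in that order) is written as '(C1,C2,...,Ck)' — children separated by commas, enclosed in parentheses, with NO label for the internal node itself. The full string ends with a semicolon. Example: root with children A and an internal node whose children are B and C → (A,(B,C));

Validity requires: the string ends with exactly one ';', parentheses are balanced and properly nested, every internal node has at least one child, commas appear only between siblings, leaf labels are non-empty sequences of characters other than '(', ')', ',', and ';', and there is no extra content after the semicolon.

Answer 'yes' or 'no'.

Input: ((K,,(H,F),(Q,D,L,P),E),C,N);
Paren balance: 4 '(' vs 4 ')' OK
Ends with single ';': True
Full parse: FAILS (empty leaf label at pos 4)
Valid: False

Answer: no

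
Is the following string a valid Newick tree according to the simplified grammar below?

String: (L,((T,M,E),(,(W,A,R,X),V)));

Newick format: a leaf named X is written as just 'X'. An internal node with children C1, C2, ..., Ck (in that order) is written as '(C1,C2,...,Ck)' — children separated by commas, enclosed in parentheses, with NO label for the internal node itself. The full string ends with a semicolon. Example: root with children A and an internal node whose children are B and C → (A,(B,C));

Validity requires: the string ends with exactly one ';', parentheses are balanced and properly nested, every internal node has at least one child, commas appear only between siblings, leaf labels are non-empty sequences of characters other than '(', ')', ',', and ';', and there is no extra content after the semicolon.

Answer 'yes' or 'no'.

Input: (L,((T,M,E),(,(W,A,R,X),V)));
Paren balance: 5 '(' vs 5 ')' OK
Ends with single ';': True
Full parse: FAILS (empty leaf label at pos 13)
Valid: False

Answer: no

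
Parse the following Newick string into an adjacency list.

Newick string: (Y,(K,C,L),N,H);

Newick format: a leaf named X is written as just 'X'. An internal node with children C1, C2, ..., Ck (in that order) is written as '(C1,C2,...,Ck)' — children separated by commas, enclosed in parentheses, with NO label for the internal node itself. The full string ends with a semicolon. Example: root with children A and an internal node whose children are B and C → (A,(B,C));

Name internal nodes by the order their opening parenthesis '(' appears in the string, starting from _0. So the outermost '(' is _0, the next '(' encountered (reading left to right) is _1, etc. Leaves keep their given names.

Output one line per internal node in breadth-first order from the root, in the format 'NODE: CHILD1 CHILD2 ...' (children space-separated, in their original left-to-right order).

Input: (Y,(K,C,L),N,H);
Scanning left-to-right, naming '(' by encounter order:
  pos 0: '(' -> open internal node _0 (depth 1)
  pos 3: '(' -> open internal node _1 (depth 2)
  pos 9: ')' -> close internal node _1 (now at depth 1)
  pos 14: ')' -> close internal node _0 (now at depth 0)
Total internal nodes: 2
BFS adjacency from root:
  _0: Y _1 N H
  _1: K C L

Answer: _0: Y _1 N H
_1: K C L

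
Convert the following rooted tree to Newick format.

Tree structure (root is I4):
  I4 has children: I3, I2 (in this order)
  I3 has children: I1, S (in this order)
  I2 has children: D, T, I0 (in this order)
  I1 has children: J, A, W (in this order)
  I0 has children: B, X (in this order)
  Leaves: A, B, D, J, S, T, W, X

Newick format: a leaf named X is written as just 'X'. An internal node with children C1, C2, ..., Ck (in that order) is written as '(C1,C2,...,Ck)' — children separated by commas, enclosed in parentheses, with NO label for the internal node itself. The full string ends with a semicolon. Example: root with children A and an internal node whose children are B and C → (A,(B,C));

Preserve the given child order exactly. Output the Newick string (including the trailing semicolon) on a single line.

Answer: (((J,A,W),S),(D,T,(B,X)));

Derivation:
internal I4 with children ['I3', 'I2']
  internal I3 with children ['I1', 'S']
    internal I1 with children ['J', 'A', 'W']
      leaf 'J' → 'J'
      leaf 'A' → 'A'
      leaf 'W' → 'W'
    → '(J,A,W)'
    leaf 'S' → 'S'
  → '((J,A,W),S)'
  internal I2 with children ['D', 'T', 'I0']
    leaf 'D' → 'D'
    leaf 'T' → 'T'
    internal I0 with children ['B', 'X']
      leaf 'B' → 'B'
      leaf 'X' → 'X'
    → '(B,X)'
  → '(D,T,(B,X))'
→ '(((J,A,W),S),(D,T,(B,X)))'
Final: (((J,A,W),S),(D,T,(B,X)));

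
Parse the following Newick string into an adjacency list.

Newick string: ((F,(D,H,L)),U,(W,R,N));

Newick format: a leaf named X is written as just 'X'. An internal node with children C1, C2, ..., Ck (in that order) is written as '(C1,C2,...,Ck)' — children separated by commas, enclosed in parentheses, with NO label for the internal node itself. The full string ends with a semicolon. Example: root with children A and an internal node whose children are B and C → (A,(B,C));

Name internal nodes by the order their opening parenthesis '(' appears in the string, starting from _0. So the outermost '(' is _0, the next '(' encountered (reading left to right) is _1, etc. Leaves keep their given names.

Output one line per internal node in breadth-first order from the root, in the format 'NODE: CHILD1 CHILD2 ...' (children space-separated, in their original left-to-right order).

Input: ((F,(D,H,L)),U,(W,R,N));
Scanning left-to-right, naming '(' by encounter order:
  pos 0: '(' -> open internal node _0 (depth 1)
  pos 1: '(' -> open internal node _1 (depth 2)
  pos 4: '(' -> open internal node _2 (depth 3)
  pos 10: ')' -> close internal node _2 (now at depth 2)
  pos 11: ')' -> close internal node _1 (now at depth 1)
  pos 15: '(' -> open internal node _3 (depth 2)
  pos 21: ')' -> close internal node _3 (now at depth 1)
  pos 22: ')' -> close internal node _0 (now at depth 0)
Total internal nodes: 4
BFS adjacency from root:
  _0: _1 U _3
  _1: F _2
  _3: W R N
  _2: D H L

Answer: _0: _1 U _3
_1: F _2
_3: W R N
_2: D H L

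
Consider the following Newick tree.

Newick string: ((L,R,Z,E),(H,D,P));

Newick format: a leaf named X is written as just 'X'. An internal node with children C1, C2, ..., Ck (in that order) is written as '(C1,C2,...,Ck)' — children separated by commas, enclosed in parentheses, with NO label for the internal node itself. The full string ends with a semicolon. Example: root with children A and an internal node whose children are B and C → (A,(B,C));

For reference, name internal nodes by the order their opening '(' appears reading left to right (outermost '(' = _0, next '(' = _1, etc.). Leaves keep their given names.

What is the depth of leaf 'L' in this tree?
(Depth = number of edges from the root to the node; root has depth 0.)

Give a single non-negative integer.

Newick: ((L,R,Z,E),(H,D,P));
Naming internals by '(' encounter order: outermost '(' = _0, next = _1, ...
Query node: L
Path from root: _0 -> _1 -> L
Depth of L: 2 (number of edges from root)

Answer: 2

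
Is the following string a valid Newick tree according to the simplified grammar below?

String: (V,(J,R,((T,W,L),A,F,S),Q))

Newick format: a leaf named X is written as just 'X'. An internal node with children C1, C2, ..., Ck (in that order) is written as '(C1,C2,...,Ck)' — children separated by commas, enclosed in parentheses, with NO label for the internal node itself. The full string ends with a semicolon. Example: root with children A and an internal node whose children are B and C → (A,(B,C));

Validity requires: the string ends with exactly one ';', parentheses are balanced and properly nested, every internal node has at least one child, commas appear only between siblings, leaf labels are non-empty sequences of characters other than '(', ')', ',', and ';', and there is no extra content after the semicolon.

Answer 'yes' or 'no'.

Input: (V,(J,R,((T,W,L),A,F,S),Q))
Paren balance: 4 '(' vs 4 ')' OK
Ends with single ';': False
Full parse: FAILS (must end with ;)
Valid: False

Answer: no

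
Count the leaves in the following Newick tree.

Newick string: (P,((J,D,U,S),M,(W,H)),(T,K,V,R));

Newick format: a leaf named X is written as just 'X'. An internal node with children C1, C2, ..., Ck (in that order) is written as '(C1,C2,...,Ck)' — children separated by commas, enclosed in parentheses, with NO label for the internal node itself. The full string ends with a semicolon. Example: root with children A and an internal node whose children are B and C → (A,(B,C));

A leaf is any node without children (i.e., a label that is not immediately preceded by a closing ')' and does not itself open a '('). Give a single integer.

Newick: (P,((J,D,U,S),M,(W,H)),(T,K,V,R));
Scan left-to-right; a leaf is any maximal label run not followed by '(':
  pos 1: leaf 'P' → count = 1
  pos 5: leaf 'J' → count = 2
  pos 7: leaf 'D' → count = 3
  pos 9: leaf 'U' → count = 4
  pos 11: leaf 'S' → count = 5
  pos 14: leaf 'M' → count = 6
  pos 17: leaf 'W' → count = 7
  pos 19: leaf 'H' → count = 8
  pos 24: leaf 'T' → count = 9
  pos 26: leaf 'K' → count = 10
  pos 28: leaf 'V' → count = 11
  pos 30: leaf 'R' → count = 12
Total leaves: 12

Answer: 12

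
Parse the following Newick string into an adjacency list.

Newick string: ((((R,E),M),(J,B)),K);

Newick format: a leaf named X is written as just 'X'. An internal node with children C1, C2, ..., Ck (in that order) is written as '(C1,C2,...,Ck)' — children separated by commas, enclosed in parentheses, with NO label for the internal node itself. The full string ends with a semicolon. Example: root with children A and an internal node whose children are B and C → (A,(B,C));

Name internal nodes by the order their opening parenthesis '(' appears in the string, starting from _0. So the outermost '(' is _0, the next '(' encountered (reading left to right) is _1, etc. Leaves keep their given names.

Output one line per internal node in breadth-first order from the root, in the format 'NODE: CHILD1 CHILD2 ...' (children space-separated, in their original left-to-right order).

Answer: _0: _1 K
_1: _2 _4
_2: _3 M
_4: J B
_3: R E

Derivation:
Input: ((((R,E),M),(J,B)),K);
Scanning left-to-right, naming '(' by encounter order:
  pos 0: '(' -> open internal node _0 (depth 1)
  pos 1: '(' -> open internal node _1 (depth 2)
  pos 2: '(' -> open internal node _2 (depth 3)
  pos 3: '(' -> open internal node _3 (depth 4)
  pos 7: ')' -> close internal node _3 (now at depth 3)
  pos 10: ')' -> close internal node _2 (now at depth 2)
  pos 12: '(' -> open internal node _4 (depth 3)
  pos 16: ')' -> close internal node _4 (now at depth 2)
  pos 17: ')' -> close internal node _1 (now at depth 1)
  pos 20: ')' -> close internal node _0 (now at depth 0)
Total internal nodes: 5
BFS adjacency from root:
  _0: _1 K
  _1: _2 _4
  _2: _3 M
  _4: J B
  _3: R E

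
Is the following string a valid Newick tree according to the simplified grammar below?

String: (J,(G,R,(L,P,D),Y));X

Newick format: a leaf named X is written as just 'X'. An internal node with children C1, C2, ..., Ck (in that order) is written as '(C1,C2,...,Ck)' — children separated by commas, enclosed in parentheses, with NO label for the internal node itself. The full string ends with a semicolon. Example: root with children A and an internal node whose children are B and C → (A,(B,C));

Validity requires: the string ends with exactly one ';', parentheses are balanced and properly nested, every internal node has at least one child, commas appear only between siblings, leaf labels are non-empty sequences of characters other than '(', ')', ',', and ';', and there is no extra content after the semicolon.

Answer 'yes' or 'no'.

Answer: no

Derivation:
Input: (J,(G,R,(L,P,D),Y));X
Paren balance: 3 '(' vs 3 ')' OK
Ends with single ';': False
Full parse: FAILS (must end with ;)
Valid: False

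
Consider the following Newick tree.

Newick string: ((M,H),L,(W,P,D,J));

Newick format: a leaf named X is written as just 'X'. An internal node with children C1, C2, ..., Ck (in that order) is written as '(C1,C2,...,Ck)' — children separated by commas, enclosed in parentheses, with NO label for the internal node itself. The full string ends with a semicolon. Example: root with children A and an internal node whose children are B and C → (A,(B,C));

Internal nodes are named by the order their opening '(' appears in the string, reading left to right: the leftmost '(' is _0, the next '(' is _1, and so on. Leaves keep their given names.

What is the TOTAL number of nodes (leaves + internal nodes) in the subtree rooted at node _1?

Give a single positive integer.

Newick: ((M,H),L,(W,P,D,J));
Locate _1: it is the '(' at position 1 (the 2nd '(' reading left to right).
Query: subtree rooted at _1
_1: subtree_size = 1 + 2
  M: subtree_size = 1 + 0
  H: subtree_size = 1 + 0
Total subtree size of _1: 3

Answer: 3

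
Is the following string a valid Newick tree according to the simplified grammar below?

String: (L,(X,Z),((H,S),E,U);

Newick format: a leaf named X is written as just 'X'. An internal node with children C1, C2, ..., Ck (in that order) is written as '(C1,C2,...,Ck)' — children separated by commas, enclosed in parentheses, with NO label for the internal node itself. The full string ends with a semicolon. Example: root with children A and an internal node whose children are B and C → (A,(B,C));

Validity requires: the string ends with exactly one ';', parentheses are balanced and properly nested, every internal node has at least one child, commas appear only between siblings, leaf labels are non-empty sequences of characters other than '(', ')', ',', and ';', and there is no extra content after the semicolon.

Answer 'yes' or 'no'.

Input: (L,(X,Z),((H,S),E,U);
Paren balance: 4 '(' vs 3 ')' MISMATCH
Ends with single ';': True
Full parse: FAILS (expected , or ) at pos 20)
Valid: False

Answer: no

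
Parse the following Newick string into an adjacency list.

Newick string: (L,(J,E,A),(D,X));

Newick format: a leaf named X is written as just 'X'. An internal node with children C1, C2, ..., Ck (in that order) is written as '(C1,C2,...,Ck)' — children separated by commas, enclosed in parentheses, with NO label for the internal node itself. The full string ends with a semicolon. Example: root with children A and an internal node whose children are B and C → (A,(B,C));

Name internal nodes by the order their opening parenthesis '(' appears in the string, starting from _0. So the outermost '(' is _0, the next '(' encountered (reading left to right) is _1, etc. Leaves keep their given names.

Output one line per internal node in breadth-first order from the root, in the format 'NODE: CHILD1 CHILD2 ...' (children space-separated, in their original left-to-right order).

Input: (L,(J,E,A),(D,X));
Scanning left-to-right, naming '(' by encounter order:
  pos 0: '(' -> open internal node _0 (depth 1)
  pos 3: '(' -> open internal node _1 (depth 2)
  pos 9: ')' -> close internal node _1 (now at depth 1)
  pos 11: '(' -> open internal node _2 (depth 2)
  pos 15: ')' -> close internal node _2 (now at depth 1)
  pos 16: ')' -> close internal node _0 (now at depth 0)
Total internal nodes: 3
BFS adjacency from root:
  _0: L _1 _2
  _1: J E A
  _2: D X

Answer: _0: L _1 _2
_1: J E A
_2: D X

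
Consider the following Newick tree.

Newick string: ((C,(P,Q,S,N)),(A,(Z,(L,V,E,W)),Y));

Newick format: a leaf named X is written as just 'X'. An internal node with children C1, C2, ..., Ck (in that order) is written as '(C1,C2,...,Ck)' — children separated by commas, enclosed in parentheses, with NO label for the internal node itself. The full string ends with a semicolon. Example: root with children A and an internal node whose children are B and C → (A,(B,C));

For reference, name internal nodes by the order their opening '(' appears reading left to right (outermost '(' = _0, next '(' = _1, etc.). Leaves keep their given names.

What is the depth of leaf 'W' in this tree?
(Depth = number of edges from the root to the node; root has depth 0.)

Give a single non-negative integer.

Newick: ((C,(P,Q,S,N)),(A,(Z,(L,V,E,W)),Y));
Naming internals by '(' encounter order: outermost '(' = _0, next = _1, ...
Query node: W
Path from root: _0 -> _3 -> _4 -> _5 -> W
Depth of W: 4 (number of edges from root)

Answer: 4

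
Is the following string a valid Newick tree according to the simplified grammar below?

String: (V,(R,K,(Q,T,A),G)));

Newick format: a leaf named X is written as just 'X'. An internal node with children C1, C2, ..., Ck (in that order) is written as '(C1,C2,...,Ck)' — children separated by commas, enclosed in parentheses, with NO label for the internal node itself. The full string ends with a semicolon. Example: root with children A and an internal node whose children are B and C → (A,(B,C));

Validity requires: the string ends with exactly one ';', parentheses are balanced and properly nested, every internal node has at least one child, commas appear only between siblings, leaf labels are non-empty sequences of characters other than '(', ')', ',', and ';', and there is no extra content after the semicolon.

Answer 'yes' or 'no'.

Input: (V,(R,K,(Q,T,A),G)));
Paren balance: 3 '(' vs 4 ')' MISMATCH
Ends with single ';': True
Full parse: FAILS (extra content after tree at pos 19)
Valid: False

Answer: no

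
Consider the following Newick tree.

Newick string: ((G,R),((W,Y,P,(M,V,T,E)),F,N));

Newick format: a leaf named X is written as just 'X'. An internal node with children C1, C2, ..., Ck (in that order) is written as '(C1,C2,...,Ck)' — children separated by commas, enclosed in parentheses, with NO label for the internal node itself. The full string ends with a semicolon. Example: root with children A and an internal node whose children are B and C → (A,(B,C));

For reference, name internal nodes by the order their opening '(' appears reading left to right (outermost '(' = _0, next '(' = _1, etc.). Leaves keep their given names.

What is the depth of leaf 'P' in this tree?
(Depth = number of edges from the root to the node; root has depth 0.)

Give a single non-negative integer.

Answer: 3

Derivation:
Newick: ((G,R),((W,Y,P,(M,V,T,E)),F,N));
Naming internals by '(' encounter order: outermost '(' = _0, next = _1, ...
Query node: P
Path from root: _0 -> _2 -> _3 -> P
Depth of P: 3 (number of edges from root)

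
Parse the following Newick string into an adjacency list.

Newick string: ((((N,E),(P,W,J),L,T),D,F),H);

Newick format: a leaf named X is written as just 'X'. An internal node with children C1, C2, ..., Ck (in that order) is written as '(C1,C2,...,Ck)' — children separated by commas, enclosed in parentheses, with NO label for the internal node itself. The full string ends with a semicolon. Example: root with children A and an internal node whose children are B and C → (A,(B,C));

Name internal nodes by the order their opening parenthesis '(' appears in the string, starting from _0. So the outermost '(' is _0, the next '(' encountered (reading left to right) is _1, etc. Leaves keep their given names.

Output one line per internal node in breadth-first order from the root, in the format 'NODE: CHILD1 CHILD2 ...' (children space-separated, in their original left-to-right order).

Input: ((((N,E),(P,W,J),L,T),D,F),H);
Scanning left-to-right, naming '(' by encounter order:
  pos 0: '(' -> open internal node _0 (depth 1)
  pos 1: '(' -> open internal node _1 (depth 2)
  pos 2: '(' -> open internal node _2 (depth 3)
  pos 3: '(' -> open internal node _3 (depth 4)
  pos 7: ')' -> close internal node _3 (now at depth 3)
  pos 9: '(' -> open internal node _4 (depth 4)
  pos 15: ')' -> close internal node _4 (now at depth 3)
  pos 20: ')' -> close internal node _2 (now at depth 2)
  pos 25: ')' -> close internal node _1 (now at depth 1)
  pos 28: ')' -> close internal node _0 (now at depth 0)
Total internal nodes: 5
BFS adjacency from root:
  _0: _1 H
  _1: _2 D F
  _2: _3 _4 L T
  _3: N E
  _4: P W J

Answer: _0: _1 H
_1: _2 D F
_2: _3 _4 L T
_3: N E
_4: P W J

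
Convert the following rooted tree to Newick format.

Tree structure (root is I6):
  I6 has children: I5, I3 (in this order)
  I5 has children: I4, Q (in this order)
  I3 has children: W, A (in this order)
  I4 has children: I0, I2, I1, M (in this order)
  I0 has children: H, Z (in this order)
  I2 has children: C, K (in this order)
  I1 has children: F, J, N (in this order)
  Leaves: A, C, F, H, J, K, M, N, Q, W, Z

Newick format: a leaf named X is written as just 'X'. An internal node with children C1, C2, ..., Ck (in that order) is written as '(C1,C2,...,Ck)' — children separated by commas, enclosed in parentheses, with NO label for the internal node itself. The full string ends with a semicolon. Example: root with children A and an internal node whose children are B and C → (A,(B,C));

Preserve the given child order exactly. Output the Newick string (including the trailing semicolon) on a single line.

Answer: ((((H,Z),(C,K),(F,J,N),M),Q),(W,A));

Derivation:
internal I6 with children ['I5', 'I3']
  internal I5 with children ['I4', 'Q']
    internal I4 with children ['I0', 'I2', 'I1', 'M']
      internal I0 with children ['H', 'Z']
        leaf 'H' → 'H'
        leaf 'Z' → 'Z'
      → '(H,Z)'
      internal I2 with children ['C', 'K']
        leaf 'C' → 'C'
        leaf 'K' → 'K'
      → '(C,K)'
      internal I1 with children ['F', 'J', 'N']
        leaf 'F' → 'F'
        leaf 'J' → 'J'
        leaf 'N' → 'N'
      → '(F,J,N)'
      leaf 'M' → 'M'
    → '((H,Z),(C,K),(F,J,N),M)'
    leaf 'Q' → 'Q'
  → '(((H,Z),(C,K),(F,J,N),M),Q)'
  internal I3 with children ['W', 'A']
    leaf 'W' → 'W'
    leaf 'A' → 'A'
  → '(W,A)'
→ '((((H,Z),(C,K),(F,J,N),M),Q),(W,A))'
Final: ((((H,Z),(C,K),(F,J,N),M),Q),(W,A));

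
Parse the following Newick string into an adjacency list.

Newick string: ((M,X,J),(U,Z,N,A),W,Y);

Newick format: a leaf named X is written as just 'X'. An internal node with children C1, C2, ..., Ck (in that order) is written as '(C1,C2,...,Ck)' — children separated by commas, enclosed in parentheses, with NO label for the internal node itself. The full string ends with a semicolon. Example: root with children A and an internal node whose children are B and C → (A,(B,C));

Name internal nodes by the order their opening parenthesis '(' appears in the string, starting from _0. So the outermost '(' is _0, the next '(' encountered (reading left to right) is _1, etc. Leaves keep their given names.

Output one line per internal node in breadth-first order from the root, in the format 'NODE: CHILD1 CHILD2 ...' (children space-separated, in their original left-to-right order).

Answer: _0: _1 _2 W Y
_1: M X J
_2: U Z N A

Derivation:
Input: ((M,X,J),(U,Z,N,A),W,Y);
Scanning left-to-right, naming '(' by encounter order:
  pos 0: '(' -> open internal node _0 (depth 1)
  pos 1: '(' -> open internal node _1 (depth 2)
  pos 7: ')' -> close internal node _1 (now at depth 1)
  pos 9: '(' -> open internal node _2 (depth 2)
  pos 17: ')' -> close internal node _2 (now at depth 1)
  pos 22: ')' -> close internal node _0 (now at depth 0)
Total internal nodes: 3
BFS adjacency from root:
  _0: _1 _2 W Y
  _1: M X J
  _2: U Z N A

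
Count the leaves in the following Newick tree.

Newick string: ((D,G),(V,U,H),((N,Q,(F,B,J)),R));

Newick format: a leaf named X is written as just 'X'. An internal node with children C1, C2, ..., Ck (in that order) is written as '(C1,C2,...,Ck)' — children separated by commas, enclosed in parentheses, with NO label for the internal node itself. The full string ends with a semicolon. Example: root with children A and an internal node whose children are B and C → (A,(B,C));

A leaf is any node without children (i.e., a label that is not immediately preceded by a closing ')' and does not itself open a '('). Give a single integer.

Answer: 11

Derivation:
Newick: ((D,G),(V,U,H),((N,Q,(F,B,J)),R));
Scan left-to-right; a leaf is any maximal label run not followed by '(':
  pos 2: leaf 'D' → count = 1
  pos 4: leaf 'G' → count = 2
  pos 8: leaf 'V' → count = 3
  pos 10: leaf 'U' → count = 4
  pos 12: leaf 'H' → count = 5
  pos 17: leaf 'N' → count = 6
  pos 19: leaf 'Q' → count = 7
  pos 22: leaf 'F' → count = 8
  pos 24: leaf 'B' → count = 9
  pos 26: leaf 'J' → count = 10
  pos 30: leaf 'R' → count = 11
Total leaves: 11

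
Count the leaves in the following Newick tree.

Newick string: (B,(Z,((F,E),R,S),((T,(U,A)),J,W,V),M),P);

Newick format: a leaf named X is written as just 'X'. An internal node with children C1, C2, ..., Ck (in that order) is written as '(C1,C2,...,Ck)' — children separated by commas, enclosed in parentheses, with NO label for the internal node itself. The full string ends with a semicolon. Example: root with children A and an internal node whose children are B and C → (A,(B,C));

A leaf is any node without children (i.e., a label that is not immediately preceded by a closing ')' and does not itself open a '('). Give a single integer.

Answer: 14

Derivation:
Newick: (B,(Z,((F,E),R,S),((T,(U,A)),J,W,V),M),P);
Scan left-to-right; a leaf is any maximal label run not followed by '(':
  pos 1: leaf 'B' → count = 1
  pos 4: leaf 'Z' → count = 2
  pos 8: leaf 'F' → count = 3
  pos 10: leaf 'E' → count = 4
  pos 13: leaf 'R' → count = 5
  pos 15: leaf 'S' → count = 6
  pos 20: leaf 'T' → count = 7
  pos 23: leaf 'U' → count = 8
  pos 25: leaf 'A' → count = 9
  pos 29: leaf 'J' → count = 10
  pos 31: leaf 'W' → count = 11
  pos 33: leaf 'V' → count = 12
  pos 36: leaf 'M' → count = 13
  pos 39: leaf 'P' → count = 14
Total leaves: 14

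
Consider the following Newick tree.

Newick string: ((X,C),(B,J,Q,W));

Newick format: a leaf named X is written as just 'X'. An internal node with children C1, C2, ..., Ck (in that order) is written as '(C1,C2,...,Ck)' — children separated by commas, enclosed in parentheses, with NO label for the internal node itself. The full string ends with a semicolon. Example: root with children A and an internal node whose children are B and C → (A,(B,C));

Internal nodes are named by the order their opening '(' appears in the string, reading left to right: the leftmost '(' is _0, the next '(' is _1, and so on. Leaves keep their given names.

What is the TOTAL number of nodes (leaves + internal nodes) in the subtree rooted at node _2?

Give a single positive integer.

Newick: ((X,C),(B,J,Q,W));
Locate _2: it is the '(' at position 7 (the 3rd '(' reading left to right).
Query: subtree rooted at _2
_2: subtree_size = 1 + 4
  B: subtree_size = 1 + 0
  J: subtree_size = 1 + 0
  Q: subtree_size = 1 + 0
  W: subtree_size = 1 + 0
Total subtree size of _2: 5

Answer: 5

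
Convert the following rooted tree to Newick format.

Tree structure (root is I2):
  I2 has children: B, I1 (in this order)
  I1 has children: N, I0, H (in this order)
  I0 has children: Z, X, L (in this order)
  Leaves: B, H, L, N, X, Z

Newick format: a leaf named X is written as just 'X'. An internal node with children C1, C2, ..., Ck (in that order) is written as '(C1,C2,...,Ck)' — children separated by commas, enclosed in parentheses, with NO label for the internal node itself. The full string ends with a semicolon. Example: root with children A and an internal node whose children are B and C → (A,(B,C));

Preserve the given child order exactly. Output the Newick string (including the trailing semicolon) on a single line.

internal I2 with children ['B', 'I1']
  leaf 'B' → 'B'
  internal I1 with children ['N', 'I0', 'H']
    leaf 'N' → 'N'
    internal I0 with children ['Z', 'X', 'L']
      leaf 'Z' → 'Z'
      leaf 'X' → 'X'
      leaf 'L' → 'L'
    → '(Z,X,L)'
    leaf 'H' → 'H'
  → '(N,(Z,X,L),H)'
→ '(B,(N,(Z,X,L),H))'
Final: (B,(N,(Z,X,L),H));

Answer: (B,(N,(Z,X,L),H));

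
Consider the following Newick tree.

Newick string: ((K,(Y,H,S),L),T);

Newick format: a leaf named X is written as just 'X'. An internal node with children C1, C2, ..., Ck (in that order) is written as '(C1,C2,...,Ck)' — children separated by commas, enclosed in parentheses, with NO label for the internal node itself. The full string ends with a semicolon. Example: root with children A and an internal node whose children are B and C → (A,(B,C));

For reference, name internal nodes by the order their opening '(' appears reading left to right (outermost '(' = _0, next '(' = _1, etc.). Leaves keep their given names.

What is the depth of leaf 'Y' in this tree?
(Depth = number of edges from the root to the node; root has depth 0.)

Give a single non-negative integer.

Newick: ((K,(Y,H,S),L),T);
Naming internals by '(' encounter order: outermost '(' = _0, next = _1, ...
Query node: Y
Path from root: _0 -> _1 -> _2 -> Y
Depth of Y: 3 (number of edges from root)

Answer: 3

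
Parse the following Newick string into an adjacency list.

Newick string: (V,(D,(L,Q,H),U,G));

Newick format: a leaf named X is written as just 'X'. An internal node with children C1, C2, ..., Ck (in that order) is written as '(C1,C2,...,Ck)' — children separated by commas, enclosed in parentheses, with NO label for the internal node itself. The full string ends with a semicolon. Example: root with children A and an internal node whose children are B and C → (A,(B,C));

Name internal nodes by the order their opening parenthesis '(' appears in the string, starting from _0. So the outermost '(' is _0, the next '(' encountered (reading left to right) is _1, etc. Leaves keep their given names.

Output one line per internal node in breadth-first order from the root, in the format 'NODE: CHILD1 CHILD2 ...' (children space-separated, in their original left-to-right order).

Answer: _0: V _1
_1: D _2 U G
_2: L Q H

Derivation:
Input: (V,(D,(L,Q,H),U,G));
Scanning left-to-right, naming '(' by encounter order:
  pos 0: '(' -> open internal node _0 (depth 1)
  pos 3: '(' -> open internal node _1 (depth 2)
  pos 6: '(' -> open internal node _2 (depth 3)
  pos 12: ')' -> close internal node _2 (now at depth 2)
  pos 17: ')' -> close internal node _1 (now at depth 1)
  pos 18: ')' -> close internal node _0 (now at depth 0)
Total internal nodes: 3
BFS adjacency from root:
  _0: V _1
  _1: D _2 U G
  _2: L Q H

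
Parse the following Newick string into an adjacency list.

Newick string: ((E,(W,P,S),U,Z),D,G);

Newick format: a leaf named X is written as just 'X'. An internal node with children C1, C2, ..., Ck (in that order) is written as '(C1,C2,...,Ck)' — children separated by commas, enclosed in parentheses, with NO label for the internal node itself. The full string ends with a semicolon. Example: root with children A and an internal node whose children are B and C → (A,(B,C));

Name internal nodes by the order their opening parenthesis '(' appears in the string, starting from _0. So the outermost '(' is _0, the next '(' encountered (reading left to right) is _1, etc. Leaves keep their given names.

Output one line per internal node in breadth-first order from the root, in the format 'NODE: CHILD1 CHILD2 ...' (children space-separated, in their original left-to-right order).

Answer: _0: _1 D G
_1: E _2 U Z
_2: W P S

Derivation:
Input: ((E,(W,P,S),U,Z),D,G);
Scanning left-to-right, naming '(' by encounter order:
  pos 0: '(' -> open internal node _0 (depth 1)
  pos 1: '(' -> open internal node _1 (depth 2)
  pos 4: '(' -> open internal node _2 (depth 3)
  pos 10: ')' -> close internal node _2 (now at depth 2)
  pos 15: ')' -> close internal node _1 (now at depth 1)
  pos 20: ')' -> close internal node _0 (now at depth 0)
Total internal nodes: 3
BFS adjacency from root:
  _0: _1 D G
  _1: E _2 U Z
  _2: W P S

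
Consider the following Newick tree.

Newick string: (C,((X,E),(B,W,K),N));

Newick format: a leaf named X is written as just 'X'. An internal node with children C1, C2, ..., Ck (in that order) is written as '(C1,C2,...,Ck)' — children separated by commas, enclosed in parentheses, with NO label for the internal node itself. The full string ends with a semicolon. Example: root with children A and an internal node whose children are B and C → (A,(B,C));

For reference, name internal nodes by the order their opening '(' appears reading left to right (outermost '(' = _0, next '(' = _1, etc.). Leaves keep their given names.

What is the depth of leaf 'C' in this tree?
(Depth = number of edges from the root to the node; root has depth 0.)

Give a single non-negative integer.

Answer: 1

Derivation:
Newick: (C,((X,E),(B,W,K),N));
Naming internals by '(' encounter order: outermost '(' = _0, next = _1, ...
Query node: C
Path from root: _0 -> C
Depth of C: 1 (number of edges from root)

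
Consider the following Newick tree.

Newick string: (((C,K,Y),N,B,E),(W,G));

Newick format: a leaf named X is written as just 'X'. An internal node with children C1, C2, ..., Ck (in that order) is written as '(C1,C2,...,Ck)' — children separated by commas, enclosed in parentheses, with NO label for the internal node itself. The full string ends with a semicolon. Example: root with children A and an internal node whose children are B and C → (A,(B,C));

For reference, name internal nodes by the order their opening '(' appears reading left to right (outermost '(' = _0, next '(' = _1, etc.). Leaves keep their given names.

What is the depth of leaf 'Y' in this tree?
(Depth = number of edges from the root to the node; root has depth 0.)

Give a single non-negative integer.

Newick: (((C,K,Y),N,B,E),(W,G));
Naming internals by '(' encounter order: outermost '(' = _0, next = _1, ...
Query node: Y
Path from root: _0 -> _1 -> _2 -> Y
Depth of Y: 3 (number of edges from root)

Answer: 3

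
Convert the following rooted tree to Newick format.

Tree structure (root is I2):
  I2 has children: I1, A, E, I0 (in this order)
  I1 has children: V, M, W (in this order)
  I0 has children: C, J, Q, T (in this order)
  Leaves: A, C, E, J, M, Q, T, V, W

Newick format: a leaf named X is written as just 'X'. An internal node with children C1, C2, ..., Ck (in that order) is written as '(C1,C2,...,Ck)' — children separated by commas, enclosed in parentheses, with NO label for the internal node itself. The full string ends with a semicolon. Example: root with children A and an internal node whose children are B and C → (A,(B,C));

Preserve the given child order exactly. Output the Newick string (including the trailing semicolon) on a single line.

internal I2 with children ['I1', 'A', 'E', 'I0']
  internal I1 with children ['V', 'M', 'W']
    leaf 'V' → 'V'
    leaf 'M' → 'M'
    leaf 'W' → 'W'
  → '(V,M,W)'
  leaf 'A' → 'A'
  leaf 'E' → 'E'
  internal I0 with children ['C', 'J', 'Q', 'T']
    leaf 'C' → 'C'
    leaf 'J' → 'J'
    leaf 'Q' → 'Q'
    leaf 'T' → 'T'
  → '(C,J,Q,T)'
→ '((V,M,W),A,E,(C,J,Q,T))'
Final: ((V,M,W),A,E,(C,J,Q,T));

Answer: ((V,M,W),A,E,(C,J,Q,T));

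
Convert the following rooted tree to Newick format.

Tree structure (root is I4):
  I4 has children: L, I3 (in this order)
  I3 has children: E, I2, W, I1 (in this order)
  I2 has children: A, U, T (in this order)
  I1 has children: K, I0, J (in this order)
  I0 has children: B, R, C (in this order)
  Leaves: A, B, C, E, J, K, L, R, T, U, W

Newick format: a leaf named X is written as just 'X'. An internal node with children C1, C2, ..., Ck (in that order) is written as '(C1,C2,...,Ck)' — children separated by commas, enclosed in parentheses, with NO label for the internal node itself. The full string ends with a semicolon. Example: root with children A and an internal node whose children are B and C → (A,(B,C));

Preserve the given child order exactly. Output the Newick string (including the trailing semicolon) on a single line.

internal I4 with children ['L', 'I3']
  leaf 'L' → 'L'
  internal I3 with children ['E', 'I2', 'W', 'I1']
    leaf 'E' → 'E'
    internal I2 with children ['A', 'U', 'T']
      leaf 'A' → 'A'
      leaf 'U' → 'U'
      leaf 'T' → 'T'
    → '(A,U,T)'
    leaf 'W' → 'W'
    internal I1 with children ['K', 'I0', 'J']
      leaf 'K' → 'K'
      internal I0 with children ['B', 'R', 'C']
        leaf 'B' → 'B'
        leaf 'R' → 'R'
        leaf 'C' → 'C'
      → '(B,R,C)'
      leaf 'J' → 'J'
    → '(K,(B,R,C),J)'
  → '(E,(A,U,T),W,(K,(B,R,C),J))'
→ '(L,(E,(A,U,T),W,(K,(B,R,C),J)))'
Final: (L,(E,(A,U,T),W,(K,(B,R,C),J)));

Answer: (L,(E,(A,U,T),W,(K,(B,R,C),J)));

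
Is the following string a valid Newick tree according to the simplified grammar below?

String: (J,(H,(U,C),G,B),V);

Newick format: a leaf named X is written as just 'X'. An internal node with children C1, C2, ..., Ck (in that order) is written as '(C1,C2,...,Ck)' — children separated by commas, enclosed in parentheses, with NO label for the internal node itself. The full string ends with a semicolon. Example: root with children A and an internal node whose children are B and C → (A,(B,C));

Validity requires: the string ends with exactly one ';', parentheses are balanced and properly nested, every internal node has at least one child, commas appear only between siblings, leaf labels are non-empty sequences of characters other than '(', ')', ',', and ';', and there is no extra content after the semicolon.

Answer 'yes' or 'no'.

Answer: yes

Derivation:
Input: (J,(H,(U,C),G,B),V);
Paren balance: 3 '(' vs 3 ')' OK
Ends with single ';': True
Full parse: OK
Valid: True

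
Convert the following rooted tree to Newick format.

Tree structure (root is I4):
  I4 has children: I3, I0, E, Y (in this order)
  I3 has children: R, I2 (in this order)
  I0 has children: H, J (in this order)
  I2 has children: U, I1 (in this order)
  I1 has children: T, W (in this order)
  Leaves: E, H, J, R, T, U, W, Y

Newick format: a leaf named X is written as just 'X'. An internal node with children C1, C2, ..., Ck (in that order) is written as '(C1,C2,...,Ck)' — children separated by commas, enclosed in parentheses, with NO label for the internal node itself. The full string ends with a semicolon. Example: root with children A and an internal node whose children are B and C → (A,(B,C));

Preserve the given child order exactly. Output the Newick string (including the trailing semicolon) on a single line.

internal I4 with children ['I3', 'I0', 'E', 'Y']
  internal I3 with children ['R', 'I2']
    leaf 'R' → 'R'
    internal I2 with children ['U', 'I1']
      leaf 'U' → 'U'
      internal I1 with children ['T', 'W']
        leaf 'T' → 'T'
        leaf 'W' → 'W'
      → '(T,W)'
    → '(U,(T,W))'
  → '(R,(U,(T,W)))'
  internal I0 with children ['H', 'J']
    leaf 'H' → 'H'
    leaf 'J' → 'J'
  → '(H,J)'
  leaf 'E' → 'E'
  leaf 'Y' → 'Y'
→ '((R,(U,(T,W))),(H,J),E,Y)'
Final: ((R,(U,(T,W))),(H,J),E,Y);

Answer: ((R,(U,(T,W))),(H,J),E,Y);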